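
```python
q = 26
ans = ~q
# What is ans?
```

Trace:
`q = 26` → q = 26
`ans = ~q` → ans = -27
So ans = -27

Answer: -27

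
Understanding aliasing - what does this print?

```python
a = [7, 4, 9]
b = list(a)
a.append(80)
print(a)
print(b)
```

Key concept: list() constructor creates copy.
Step by step:
`a = [7, 4, 9]` → a = [7, 4, 9]
`b = list(a)` → b = [7, 4, 9]
`a.append(80)` → a = [7, 4, 9, 80]
`print(a)` → prints [7, 4, 9, 80]
`print(b)` → prints [7, 4, 9]

Answer:
[7, 4, 9, 80]
[7, 4, 9]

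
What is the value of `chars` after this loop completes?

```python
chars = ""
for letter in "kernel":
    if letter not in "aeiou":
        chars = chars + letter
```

Remove vowels from 'kernel'
`chars` takes the values: "" → "k" → "kr" → "krn" → "krnl"

Answer: "krnl"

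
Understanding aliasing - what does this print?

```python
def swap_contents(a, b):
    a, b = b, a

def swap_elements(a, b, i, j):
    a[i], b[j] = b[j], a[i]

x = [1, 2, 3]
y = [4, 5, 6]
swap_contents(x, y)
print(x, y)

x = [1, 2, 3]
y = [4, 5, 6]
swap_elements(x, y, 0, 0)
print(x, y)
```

Key concept: parameter rebinding vs mutation.
Step by step:
`x = [1, 2, 3]` → x = [1, 2, 3]
`y = [4, 5, 6]` → y = [4, 5, 6]
`swap_contents(x, y)` → no visible change to tracked variables
`print(x, y)` → prints [1, 2, 3] [4, 5, 6]
`x = [1, 2, 3]` → x = [1, 2, 3]
`y = [4, 5, 6]` → y = [4, 5, 6]
`swap_elements(x, y, 0, 0)` → x = [4, 2, 3]; y = [1, 5, 6]
`print(x, y)` → prints [4, 2, 3] [1, 5, 6]

Answer:
[1, 2, 3] [4, 5, 6]
[4, 2, 3] [1, 5, 6]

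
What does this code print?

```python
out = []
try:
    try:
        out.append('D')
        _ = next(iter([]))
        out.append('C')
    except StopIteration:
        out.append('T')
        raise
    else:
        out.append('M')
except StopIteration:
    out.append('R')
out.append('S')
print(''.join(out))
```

Execution trace: 'D' (inner try body) → 'T' (inner except StopIteration) → 'R' (outer except StopIteration) → 'S' (after the try/except). Output: DTRS

Answer: DTRS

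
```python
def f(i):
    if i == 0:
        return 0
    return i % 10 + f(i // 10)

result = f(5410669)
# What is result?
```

Sum of digits of 5410669: 9 + 6 + 6 + 0 + 1 + 4 + 5 = 31

Answer: 31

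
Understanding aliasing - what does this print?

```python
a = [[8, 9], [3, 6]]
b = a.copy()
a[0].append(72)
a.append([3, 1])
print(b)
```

Key concept: shallow copy with nested lists.
Step by step:
`a = [[8, 9], [3, 6]]` → a = [[8, 9], [3, 6]]
`b = a.copy()` → b = [[8, 9], [3, 6]]
`a[0].append(72)` → a = [[8, 9, 72], [3, 6]]; b = [[8, 9, 72], [3, 6]]
`a.append([3, 1])` → a = [[8, 9, 72], [3, 6], [3, 1]]
`print(b)` → prints [[8, 9, 72], [3, 6]]

Answer: [[8, 9, 72], [3, 6]]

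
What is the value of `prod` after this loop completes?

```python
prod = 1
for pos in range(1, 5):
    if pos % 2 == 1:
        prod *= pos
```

Product of odd numbers 1 to 4
`prod` takes the values: 1 → 3

Answer: 3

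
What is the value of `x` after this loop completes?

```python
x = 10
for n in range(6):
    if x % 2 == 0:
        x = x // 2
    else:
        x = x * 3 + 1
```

Collatz-style transformation from 10
`x` takes the values: 10 → 5 → 16 → 8 → 4 → 2 → 1

Answer: 1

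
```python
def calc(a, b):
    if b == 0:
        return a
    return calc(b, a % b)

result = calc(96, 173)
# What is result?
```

calc(96, 173) -> calc(173, 96) -> calc(96, 77) -> calc(77, 19) -> calc(19, 1) -> calc(1, 0) -> 1

Answer: 1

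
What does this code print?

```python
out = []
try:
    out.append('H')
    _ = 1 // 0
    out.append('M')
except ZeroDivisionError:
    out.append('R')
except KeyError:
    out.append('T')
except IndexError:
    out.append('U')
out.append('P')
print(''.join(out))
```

Execution trace: 'H' (try body) → 'R' (except ZeroDivisionError) → 'P' (after the try/except). Output: HRP

Answer: HRP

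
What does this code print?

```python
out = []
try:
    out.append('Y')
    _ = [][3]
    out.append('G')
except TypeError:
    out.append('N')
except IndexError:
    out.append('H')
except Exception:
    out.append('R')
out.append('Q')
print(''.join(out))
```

Execution trace: 'Y' (try body) → 'H' (except IndexError) → 'Q' (after the try/except). Output: YHQ

Answer: YHQ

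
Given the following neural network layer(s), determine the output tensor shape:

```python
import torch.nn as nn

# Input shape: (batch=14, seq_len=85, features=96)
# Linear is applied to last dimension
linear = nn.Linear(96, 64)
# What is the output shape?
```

Input: (14, 85, 96) -> Output: (14, 85, 64)

Answer: (14, 85, 64)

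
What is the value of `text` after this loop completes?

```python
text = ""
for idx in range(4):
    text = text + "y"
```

Repeat 'y' 4 times
`text` takes the values: "" → "y" → "yy" → "yyy" → "yyyy"

Answer: "yyyy"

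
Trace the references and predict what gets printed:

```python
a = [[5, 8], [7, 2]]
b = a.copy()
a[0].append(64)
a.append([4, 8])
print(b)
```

Key concept: shallow copy with nested lists.
Step by step:
`a = [[5, 8], [7, 2]]` → a = [[5, 8], [7, 2]]
`b = a.copy()` → b = [[5, 8], [7, 2]]
`a[0].append(64)` → a = [[5, 8, 64], [7, 2]]; b = [[5, 8, 64], [7, 2]]
`a.append([4, 8])` → a = [[5, 8, 64], [7, 2], [4, 8]]
`print(b)` → prints [[5, 8, 64], [7, 2]]

Answer: [[5, 8, 64], [7, 2]]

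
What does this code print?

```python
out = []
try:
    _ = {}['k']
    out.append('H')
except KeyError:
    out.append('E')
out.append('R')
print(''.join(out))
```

Execution trace: 'E' (except KeyError) → 'R' (after the try/except). Output: ER

Answer: ER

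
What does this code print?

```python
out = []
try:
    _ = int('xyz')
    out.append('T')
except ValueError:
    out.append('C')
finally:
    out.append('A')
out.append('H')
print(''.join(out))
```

Execution trace: 'C' (except ValueError) → 'A' (finally) → 'H' (after the try/except). Output: CAH

Answer: CAH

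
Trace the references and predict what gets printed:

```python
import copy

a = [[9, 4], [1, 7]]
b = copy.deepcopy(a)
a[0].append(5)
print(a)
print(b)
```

Key concept: deep copy is fully independent.
Step by step:
`a = [[9, 4], [1, 7]]` → a = [[9, 4], [1, 7]]
`b = copy.deepcopy(a)` → b = [[9, 4], [1, 7]]
`a[0].append(5)` → a = [[9, 4, 5], [1, 7]]
`print(a)` → prints [[9, 4, 5], [1, 7]]
`print(b)` → prints [[9, 4], [1, 7]]

Answer:
[[9, 4, 5], [1, 7]]
[[9, 4], [1, 7]]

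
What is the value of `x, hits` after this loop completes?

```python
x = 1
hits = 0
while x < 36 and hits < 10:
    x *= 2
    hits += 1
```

Double until >= 36 or 10 iterations
`x, hits` takes the values: (1, 0) → (2, 0) → (2, 1) → (4, 1) → (4, 2) → (8, 2) → (8, 3) → (16, 3) → (16, 4) → (32, 4) → (32, 5) → (64, 5) → (64, 6)

Answer: 64, 6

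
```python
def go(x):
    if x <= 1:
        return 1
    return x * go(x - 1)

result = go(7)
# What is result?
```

go(7) = 7 * 6 * 5 * 4 * 3 * 2 * 1 = 5040

Answer: 5040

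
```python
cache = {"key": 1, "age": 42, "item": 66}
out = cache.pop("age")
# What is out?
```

Trace:
`cache = {"key": 1, "age": 42, "item": 66}` → cache = {'key': 1, 'age': 42, 'item': 66}
`out = cache.pop("age")` → cache = {'key': 1, 'item': 66}; out = 42
So out = 42

Answer: 42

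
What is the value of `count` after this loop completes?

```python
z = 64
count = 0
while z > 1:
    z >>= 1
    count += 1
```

Count right shifts until 1
`count` takes the values: 0 → 1 → 2 → 3 → 4 → 5 → 6

Answer: 6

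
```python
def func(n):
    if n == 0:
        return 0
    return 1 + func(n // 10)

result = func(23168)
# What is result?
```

Count of digits of 23168: 5

Answer: 5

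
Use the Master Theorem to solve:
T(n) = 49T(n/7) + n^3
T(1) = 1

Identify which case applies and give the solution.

a=49, b=7, f(n)=n^3. log_7(49) = 2. Since c=3 > 2 and the regularity condition holds (49(n/7)^3 = (49/7^3)n^3 with 49/7^3 < 1), Case 3 applies: T(n) = Θ(f(n)) = O(n^3).

Answer: O(n^3) - Case 3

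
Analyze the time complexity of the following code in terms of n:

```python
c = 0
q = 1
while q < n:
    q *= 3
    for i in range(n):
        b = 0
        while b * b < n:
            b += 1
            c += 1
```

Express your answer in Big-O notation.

Each loop level contributes: log n × n × √n. Multiplying the contributions gives O(n√n log n).

Answer: O(n√n log n)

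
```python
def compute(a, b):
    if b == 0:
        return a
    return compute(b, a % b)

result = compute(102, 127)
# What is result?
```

compute(102, 127) -> compute(127, 102) -> compute(102, 25) -> compute(25, 2) -> compute(2, 1) -> compute(1, 0) -> 1

Answer: 1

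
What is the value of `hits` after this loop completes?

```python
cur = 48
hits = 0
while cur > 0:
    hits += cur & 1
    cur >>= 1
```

Count set bits in 48 (binary: 0b110000)
`hits` takes the values: 0 → 1 → 2

Answer: 2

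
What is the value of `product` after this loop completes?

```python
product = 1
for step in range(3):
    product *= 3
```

3^3 = 27
`product` takes the values: 1 → 3 → 9 → 27

Answer: 27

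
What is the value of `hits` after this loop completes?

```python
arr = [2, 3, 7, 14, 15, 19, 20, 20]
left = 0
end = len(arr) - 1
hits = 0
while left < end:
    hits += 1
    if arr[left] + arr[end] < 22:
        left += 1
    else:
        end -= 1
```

Steps to find pair summing to 22
`hits` takes the values: 0 → 1 → 2 → 3 → 4 → 5 → 6 → 7

Answer: 7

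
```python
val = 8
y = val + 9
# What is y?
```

Trace:
`val = 8` → val = 8
`y = val + 9` → y = 17
So y = 17

Answer: 17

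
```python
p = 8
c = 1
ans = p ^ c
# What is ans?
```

Trace:
`p = 8` → p = 8
`c = 1` → c = 1
`ans = p ^ c` → ans = 9
So ans = 9

Answer: 9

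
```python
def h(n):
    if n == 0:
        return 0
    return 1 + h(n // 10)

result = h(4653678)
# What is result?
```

Count of digits of 4653678: 7

Answer: 7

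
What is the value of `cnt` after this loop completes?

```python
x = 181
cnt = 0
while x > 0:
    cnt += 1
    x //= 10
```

Count digits by repeated division by 10
`cnt` takes the values: 0 → 1 → 2 → 3

Answer: 3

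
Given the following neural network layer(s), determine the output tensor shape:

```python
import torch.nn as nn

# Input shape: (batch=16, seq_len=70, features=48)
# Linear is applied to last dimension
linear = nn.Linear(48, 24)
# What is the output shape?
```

Input: (16, 70, 48) -> Output: (16, 70, 24)

Answer: (16, 70, 24)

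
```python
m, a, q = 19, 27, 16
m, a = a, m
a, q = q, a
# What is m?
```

Trace:
`m, a, q = 19, 27, 16` → m = 19; a = 27; q = 16
`m, a = a, m` → m = 27; a = 19
`a, q = q, a` → a = 16; q = 19
So m = 27

Answer: 27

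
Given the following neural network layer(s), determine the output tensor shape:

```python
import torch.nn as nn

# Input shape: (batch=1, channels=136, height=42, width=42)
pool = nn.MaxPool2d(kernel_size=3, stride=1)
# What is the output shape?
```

Input: (1, 136, 42, 42) -> Output: (1, 136, 40, 40)

Answer: (1, 136, 40, 40)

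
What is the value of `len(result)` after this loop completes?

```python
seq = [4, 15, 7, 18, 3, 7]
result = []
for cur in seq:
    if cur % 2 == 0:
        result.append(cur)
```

Count even numbers in [4, 15, 7, 18, 3, 7]
`result` takes the values: [] → [4] → [4, 18]
So `len(result)` = 2

Answer: 2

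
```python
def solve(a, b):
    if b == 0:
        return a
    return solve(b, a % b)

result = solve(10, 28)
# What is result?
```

solve(10, 28) -> solve(28, 10) -> solve(10, 8) -> solve(8, 2) -> solve(2, 0) -> 2

Answer: 2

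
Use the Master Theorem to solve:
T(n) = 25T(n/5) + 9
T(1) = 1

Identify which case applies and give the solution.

a=25, b=5, f(n)=9. log_5(25) = 2. Since c=0 < 2, Case 1 applies: T(n) = Θ(n^log_b(a)) = O(n^2).

Answer: O(n^2) - Case 1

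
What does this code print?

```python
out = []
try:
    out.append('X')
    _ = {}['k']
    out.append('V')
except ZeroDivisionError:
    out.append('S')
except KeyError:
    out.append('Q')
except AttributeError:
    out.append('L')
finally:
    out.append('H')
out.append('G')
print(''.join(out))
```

Execution trace: 'X' (try body) → 'Q' (except KeyError) → 'H' (finally) → 'G' (after the try/except). Output: XQHG

Answer: XQHG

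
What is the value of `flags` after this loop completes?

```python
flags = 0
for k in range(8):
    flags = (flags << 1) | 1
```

Build 8 consecutive 1-bits: 0b11111111
`flags` takes the values: 0 → 1 → 3 → 7 → 15 → 31 → 63 → 127 → 255

Answer: 255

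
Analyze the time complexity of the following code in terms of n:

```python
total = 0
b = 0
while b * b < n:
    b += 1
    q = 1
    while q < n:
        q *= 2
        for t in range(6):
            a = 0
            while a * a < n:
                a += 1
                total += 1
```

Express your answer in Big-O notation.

Each loop level contributes: √n × log n × 1 × √n. Multiplying the contributions gives O(n log n).

Answer: O(n log n)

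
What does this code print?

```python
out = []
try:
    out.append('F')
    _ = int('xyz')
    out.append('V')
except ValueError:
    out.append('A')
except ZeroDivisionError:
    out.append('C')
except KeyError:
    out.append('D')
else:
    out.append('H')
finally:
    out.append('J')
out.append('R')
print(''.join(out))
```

Execution trace: 'F' (try body) → 'A' (except ValueError) → 'J' (finally) → 'R' (after the try/except). Output: FAJR

Answer: FAJR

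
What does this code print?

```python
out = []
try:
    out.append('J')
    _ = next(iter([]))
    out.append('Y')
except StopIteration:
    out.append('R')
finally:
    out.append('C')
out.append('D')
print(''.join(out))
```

Execution trace: 'J' (try body) → 'R' (except StopIteration) → 'C' (finally) → 'D' (after the try/except). Output: JRCD

Answer: JRCD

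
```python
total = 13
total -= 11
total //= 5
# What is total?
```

Trace:
`total = 13` → total = 13
`total -= 11` → total = 2
`total //= 5` → total = 0
So total = 0

Answer: 0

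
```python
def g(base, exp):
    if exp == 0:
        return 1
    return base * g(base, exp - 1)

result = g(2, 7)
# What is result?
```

g(2, 7) = 2 * 2 * 2 * 2 * 2 * 2 * 2 = 128

Answer: 128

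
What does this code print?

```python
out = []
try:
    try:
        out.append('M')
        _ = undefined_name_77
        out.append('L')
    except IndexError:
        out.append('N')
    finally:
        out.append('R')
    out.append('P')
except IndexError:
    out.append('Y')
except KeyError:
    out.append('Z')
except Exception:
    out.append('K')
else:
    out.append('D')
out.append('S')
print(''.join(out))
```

Execution trace: 'M' (inner try body) → 'R' (inner finally) → 'K' (except Exception) → 'S' (after the try/except). Output: MRKS

Answer: MRKS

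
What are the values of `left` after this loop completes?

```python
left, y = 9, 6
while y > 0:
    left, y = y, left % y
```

GCD of 9 and 6
`left` takes the values: 9 → 6 → 3

Answer: 3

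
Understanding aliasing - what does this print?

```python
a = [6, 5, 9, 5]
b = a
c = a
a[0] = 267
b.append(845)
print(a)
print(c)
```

Key concept: multiple aliases.
Step by step:
`a = [6, 5, 9, 5]` → a = [6, 5, 9, 5]
`b = a` → b = [6, 5, 9, 5] (same object as a)
`c = a` → c = [6, 5, 9, 5] (same object as a, b)
`a[0] = 267` → a = [267, 5, 9, 5] (same object as b, c); b = [267, 5, 9, 5] (same object as a, c); c = [267, 5, 9, 5] (same object as a, b)
`b.append(845)` → a = [267, 5, 9, 5, 845] (same object as b, c); b = [267, 5, 9, 5, 845] (same object as a, c); c = [267, 5, 9, 5, 845] (same object as a, b)
`print(a)` → prints [267, 5, 9, 5, 845]
`print(c)` → prints [267, 5, 9, 5, 845]

Answer:
[267, 5, 9, 5, 845]
[267, 5, 9, 5, 845]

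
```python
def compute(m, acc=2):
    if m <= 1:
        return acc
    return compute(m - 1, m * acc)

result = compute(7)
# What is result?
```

Accumulator trace (n, acc): (7, 2) -> (6, 14) -> (5, 84) -> (4, 420) -> (3, 1680) -> (2, 5040) -> (1, 10080) -> return 10080

Answer: 10080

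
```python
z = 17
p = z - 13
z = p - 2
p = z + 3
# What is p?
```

Trace:
`z = 17` → z = 17
`p = z - 13` → p = 4
`z = p - 2` → z = 2
`p = z + 3` → p = 5
So p = 5

Answer: 5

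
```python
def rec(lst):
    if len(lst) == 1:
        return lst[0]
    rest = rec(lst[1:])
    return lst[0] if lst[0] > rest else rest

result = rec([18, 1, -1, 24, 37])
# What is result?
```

Recursive max over [18, 1, -1, 24, 37] = 37

Answer: 37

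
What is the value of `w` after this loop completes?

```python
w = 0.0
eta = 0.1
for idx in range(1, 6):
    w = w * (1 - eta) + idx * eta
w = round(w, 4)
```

Moving average with lr=0.1
`w` takes the values: 0.0 → 0.1 → 0.29 → 0.561 → 0.9049 → 1.31441 → 1.3144

Answer: 1.3144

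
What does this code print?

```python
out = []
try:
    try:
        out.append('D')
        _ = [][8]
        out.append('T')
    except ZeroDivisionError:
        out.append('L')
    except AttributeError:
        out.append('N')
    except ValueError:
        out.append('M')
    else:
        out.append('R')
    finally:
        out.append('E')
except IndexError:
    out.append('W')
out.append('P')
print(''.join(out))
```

Execution trace: 'D' (try body) → 'E' (finally) → 'W' (outer except IndexError) → 'P' (after the try/except). Output: DEWP

Answer: DEWP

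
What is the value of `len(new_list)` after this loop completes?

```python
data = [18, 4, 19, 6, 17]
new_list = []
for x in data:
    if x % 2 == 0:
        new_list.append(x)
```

Count even numbers in [18, 4, 19, 6, 17]
`new_list` takes the values: [] → [18] → [18, 4] → [18, 4, 6]
So `len(new_list)` = 3

Answer: 3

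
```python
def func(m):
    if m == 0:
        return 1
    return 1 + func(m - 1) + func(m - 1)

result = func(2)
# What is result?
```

func(m) = 1 + 2·func(m-1), func(0)=1. Closed form: (1+1)·2^2 - 1 = 7.

Answer: 7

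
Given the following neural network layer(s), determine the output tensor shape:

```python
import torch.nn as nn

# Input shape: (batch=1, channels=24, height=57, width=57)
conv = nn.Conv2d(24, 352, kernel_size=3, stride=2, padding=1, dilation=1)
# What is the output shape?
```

Input: (1, 24, 57, 57) -> Output: (1, 352, 29, 29)

Answer: (1, 352, 29, 29)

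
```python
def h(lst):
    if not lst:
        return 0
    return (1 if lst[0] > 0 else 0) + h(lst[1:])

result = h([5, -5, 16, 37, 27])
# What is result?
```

Count of positive elements in [5, -5, 16, 37, 27] = 4

Answer: 4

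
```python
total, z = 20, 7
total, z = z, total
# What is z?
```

Trace:
`total, z = 20, 7` → total = 20; z = 7
`total, z = z, total` → total = 7; z = 20
So z = 20

Answer: 20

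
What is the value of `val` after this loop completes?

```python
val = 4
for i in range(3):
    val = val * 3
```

Multiply by 3, 3 times: 4 * 3^3 = 108
`val` takes the values: 4 → 12 → 36 → 108

Answer: 108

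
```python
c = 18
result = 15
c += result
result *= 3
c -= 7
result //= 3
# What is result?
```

Trace:
`c = 18` → c = 18
`result = 15` → result = 15
`c += result` → c = 33
`result *= 3` → result = 45
`c -= 7` → c = 26
`result //= 3` → result = 15
So result = 15

Answer: 15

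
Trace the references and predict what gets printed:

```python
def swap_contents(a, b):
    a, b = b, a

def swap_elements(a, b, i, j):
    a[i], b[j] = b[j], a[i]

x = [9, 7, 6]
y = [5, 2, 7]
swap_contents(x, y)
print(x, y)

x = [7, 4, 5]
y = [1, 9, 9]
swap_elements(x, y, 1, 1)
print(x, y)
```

Key concept: parameter rebinding vs mutation.
Step by step:
`x = [9, 7, 6]` → x = [9, 7, 6]
`y = [5, 2, 7]` → y = [5, 2, 7]
`swap_contents(x, y)` → no visible change to tracked variables
`print(x, y)` → prints [9, 7, 6] [5, 2, 7]
`x = [7, 4, 5]` → x = [7, 4, 5]
`y = [1, 9, 9]` → y = [1, 9, 9]
`swap_elements(x, y, 1, 1)` → x = [7, 9, 5]; y = [1, 4, 9]
`print(x, y)` → prints [7, 9, 5] [1, 4, 9]

Answer:
[9, 7, 6] [5, 2, 7]
[7, 9, 5] [1, 4, 9]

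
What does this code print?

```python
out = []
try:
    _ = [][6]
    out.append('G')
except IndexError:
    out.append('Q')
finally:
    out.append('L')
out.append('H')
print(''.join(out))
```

Execution trace: 'Q' (except IndexError) → 'L' (finally) → 'H' (after the try/except). Output: QLH

Answer: QLH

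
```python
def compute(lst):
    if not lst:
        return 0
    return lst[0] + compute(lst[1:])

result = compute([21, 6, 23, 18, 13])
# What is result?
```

21 + 6 + 23 + 18 + 13 + 0 = 81

Answer: 81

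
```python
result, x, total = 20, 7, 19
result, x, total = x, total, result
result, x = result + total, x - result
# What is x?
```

Trace:
`result, x, total = 20, 7, 19` → result = 20; x = 7; total = 19
`result, x, total = x, total, result` → result = 7; x = 19; total = 20
`result, x = result + total, x - result` → result = 27; x = 12
So x = 12

Answer: 12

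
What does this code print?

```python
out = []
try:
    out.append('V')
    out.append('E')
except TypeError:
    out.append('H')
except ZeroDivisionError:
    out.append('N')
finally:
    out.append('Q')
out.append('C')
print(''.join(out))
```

Execution trace: 'V' (try body) → 'E' (try body, no exception) → 'Q' (finally) → 'C' (after the try/except). Output: VEQC

Answer: VEQC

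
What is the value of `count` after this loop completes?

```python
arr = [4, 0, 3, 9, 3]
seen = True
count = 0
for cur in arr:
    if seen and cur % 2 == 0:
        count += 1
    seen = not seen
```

Count even values at even positions
`count` takes the values: 0 → 1

Answer: 1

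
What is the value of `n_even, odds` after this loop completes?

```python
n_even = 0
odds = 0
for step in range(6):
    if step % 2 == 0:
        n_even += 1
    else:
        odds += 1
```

Count evens and odds in range(6)
`n_even, odds` takes the values: (0, 0) → (1, 0) → (1, 1) → (2, 1) → (2, 2) → (3, 2) → (3, 3)

Answer: 3, 3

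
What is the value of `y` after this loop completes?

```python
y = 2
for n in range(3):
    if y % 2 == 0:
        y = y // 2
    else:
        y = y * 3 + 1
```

Collatz-style transformation from 2
`y` takes the values: 2 → 1 → 4 → 2

Answer: 2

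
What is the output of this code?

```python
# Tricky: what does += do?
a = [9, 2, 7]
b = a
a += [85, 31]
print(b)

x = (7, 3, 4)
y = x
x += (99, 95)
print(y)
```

Key concept: += behavior differs for mutable vs immutable.
Step by step:
`a = [9, 2, 7]` → a = [9, 2, 7]
`b = a` → b = [9, 2, 7] (same object as a)
`a += [85, 31]` → a = [9, 2, 7, 85, 31] (same object as b); b = [9, 2, 7, 85, 31] (same object as a)
`print(b)` → prints [9, 2, 7, 85, 31]
`x = (7, 3, 4)` → x = (7, 3, 4)
`y = x` → y = (7, 3, 4)
`x += (99, 95)` → x = (7, 3, 4, 99, 95)
`print(y)` → prints (7, 3, 4)

Answer:
[9, 2, 7, 85, 31]
(7, 3, 4)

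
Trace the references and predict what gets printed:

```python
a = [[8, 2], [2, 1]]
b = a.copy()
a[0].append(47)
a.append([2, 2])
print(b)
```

Key concept: shallow copy with nested lists.
Step by step:
`a = [[8, 2], [2, 1]]` → a = [[8, 2], [2, 1]]
`b = a.copy()` → b = [[8, 2], [2, 1]]
`a[0].append(47)` → a = [[8, 2, 47], [2, 1]]; b = [[8, 2, 47], [2, 1]]
`a.append([2, 2])` → a = [[8, 2, 47], [2, 1], [2, 2]]
`print(b)` → prints [[8, 2, 47], [2, 1]]

Answer: [[8, 2, 47], [2, 1]]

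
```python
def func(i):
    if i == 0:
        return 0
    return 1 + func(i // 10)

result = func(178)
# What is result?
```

Count of digits of 178: 3

Answer: 3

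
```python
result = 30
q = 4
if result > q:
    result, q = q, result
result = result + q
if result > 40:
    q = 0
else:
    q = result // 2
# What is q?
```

Trace:
`result = 30` → result = 30
`q = 4` → q = 4
`if result > q: ...` → result > q is True → result = 4; q = 30
`result = result + q` → result = 34
`if result > 40: ...` → result > 40 is False, take else branch → q = 17
So q = 17

Answer: 17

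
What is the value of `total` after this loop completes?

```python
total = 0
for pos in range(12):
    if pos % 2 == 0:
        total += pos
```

Sum of even numbers 0 to 11
`total` takes the values: 0 → 2 → 6 → 12 → 20 → 30

Answer: 30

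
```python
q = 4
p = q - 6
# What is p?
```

Trace:
`q = 4` → q = 4
`p = q - 6` → p = -2
So p = -2

Answer: -2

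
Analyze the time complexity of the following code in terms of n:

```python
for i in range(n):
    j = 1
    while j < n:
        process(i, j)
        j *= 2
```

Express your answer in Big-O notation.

This is Linear outer loop, logarithmic inner loop. Time complexity: O(n log n).

Answer: O(n log n)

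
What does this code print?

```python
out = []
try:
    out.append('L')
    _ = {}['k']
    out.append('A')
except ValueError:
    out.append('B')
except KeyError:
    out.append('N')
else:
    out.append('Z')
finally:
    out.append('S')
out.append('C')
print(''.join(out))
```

Execution trace: 'L' (try body) → 'N' (except KeyError) → 'S' (finally) → 'C' (after the try/except). Output: LNSC

Answer: LNSC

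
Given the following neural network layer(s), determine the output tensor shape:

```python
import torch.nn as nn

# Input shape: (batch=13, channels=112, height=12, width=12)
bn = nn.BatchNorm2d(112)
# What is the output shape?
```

Input: (13, 112, 12, 12) -> Output: (13, 112, 12, 12)

Answer: (13, 112, 12, 12)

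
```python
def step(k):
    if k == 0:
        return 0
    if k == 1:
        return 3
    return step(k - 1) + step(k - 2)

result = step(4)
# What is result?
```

Build up from base cases: step(0)=0, step(1)=3, step(2)=3, step(3)=6, step(4)=9

Answer: 9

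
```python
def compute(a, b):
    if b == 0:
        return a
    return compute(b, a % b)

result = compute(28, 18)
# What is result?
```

compute(28, 18) -> compute(18, 10) -> compute(10, 8) -> compute(8, 2) -> compute(2, 0) -> 2

Answer: 2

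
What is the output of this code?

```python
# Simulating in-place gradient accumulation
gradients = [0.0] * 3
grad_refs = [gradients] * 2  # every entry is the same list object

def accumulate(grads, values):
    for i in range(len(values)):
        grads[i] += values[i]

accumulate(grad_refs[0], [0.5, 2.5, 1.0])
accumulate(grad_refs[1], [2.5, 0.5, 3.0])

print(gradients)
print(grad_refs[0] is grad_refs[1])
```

Key concept: gradient accumulation aliasing.
Step by step:
`gradients = [0.0] * 3` → gradients = [0.0, 0.0, 0.0]
`grad_refs = [gradients] * 2` → grad_refs = [[0.0, 0.0, 0.0], [0.0, 0.0, 0.0]]
`accumulate(grad_refs[0], [0.5, 2.5, 1.0])` → gradients = [0.5, 2.5, 1.0]; grad_refs = [[0.5, 2.5, 1.0], [0.5, 2.5, 1.0]]
`accumulate(grad_refs[1], [2.5, 0.5, 3.0])` → gradients = [3.0, 3.0, 4.0]; grad_refs = [[3.0, 3.0, 4.0], [3.0, 3.0, 4.0]]
`print(gradients)` → prints [3.0, 3.0, 4.0]
`print(grad_refs[0] is grad_refs[1])` → prints True

Answer:
[3.0, 3.0, 4.0]
True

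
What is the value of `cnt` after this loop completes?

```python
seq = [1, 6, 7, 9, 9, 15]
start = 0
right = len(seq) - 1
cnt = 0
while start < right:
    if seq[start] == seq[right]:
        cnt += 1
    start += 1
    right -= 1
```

Count matching pairs from ends
`cnt` takes the values: 0

Answer: 0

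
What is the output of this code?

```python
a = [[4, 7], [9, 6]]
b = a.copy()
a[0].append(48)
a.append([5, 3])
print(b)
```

Key concept: shallow copy with nested lists.
Step by step:
`a = [[4, 7], [9, 6]]` → a = [[4, 7], [9, 6]]
`b = a.copy()` → b = [[4, 7], [9, 6]]
`a[0].append(48)` → a = [[4, 7, 48], [9, 6]]; b = [[4, 7, 48], [9, 6]]
`a.append([5, 3])` → a = [[4, 7, 48], [9, 6], [5, 3]]
`print(b)` → prints [[4, 7, 48], [9, 6]]

Answer: [[4, 7, 48], [9, 6]]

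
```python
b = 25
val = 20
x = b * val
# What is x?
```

Trace:
`b = 25` → b = 25
`val = 20` → val = 20
`x = b * val` → x = 500
So x = 500

Answer: 500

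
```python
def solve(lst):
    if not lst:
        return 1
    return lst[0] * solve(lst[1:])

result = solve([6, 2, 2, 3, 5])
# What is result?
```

Product over [6, 2, 2, 3, 5] = 6 * 2 * 2 * 3 * 5 = 360

Answer: 360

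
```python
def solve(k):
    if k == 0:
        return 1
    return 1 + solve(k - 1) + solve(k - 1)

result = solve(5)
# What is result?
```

solve(k) = 1 + 2·solve(k-1), solve(0)=1. Closed form: (1+1)·2^5 - 1 = 63.

Answer: 63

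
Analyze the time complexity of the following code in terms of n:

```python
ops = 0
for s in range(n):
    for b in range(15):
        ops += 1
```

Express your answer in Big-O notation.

Each loop level contributes: n × 1. Multiplying the contributions gives O(n).

Answer: O(n)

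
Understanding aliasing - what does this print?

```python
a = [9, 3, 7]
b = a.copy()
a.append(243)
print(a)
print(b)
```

Key concept: list.copy() creates independent copy.
Step by step:
`a = [9, 3, 7]` → a = [9, 3, 7]
`b = a.copy()` → b = [9, 3, 7]
`a.append(243)` → a = [9, 3, 7, 243]
`print(a)` → prints [9, 3, 7, 243]
`print(b)` → prints [9, 3, 7]

Answer:
[9, 3, 7, 243]
[9, 3, 7]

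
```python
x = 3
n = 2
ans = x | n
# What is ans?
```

Trace:
`x = 3` → x = 3
`n = 2` → n = 2
`ans = x | n` → ans = 3
So ans = 3

Answer: 3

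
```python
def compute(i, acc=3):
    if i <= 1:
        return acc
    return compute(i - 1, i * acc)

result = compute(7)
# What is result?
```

Accumulator trace (n, acc): (7, 3) -> (6, 21) -> (5, 126) -> (4, 630) -> (3, 2520) -> (2, 7560) -> (1, 15120) -> return 15120

Answer: 15120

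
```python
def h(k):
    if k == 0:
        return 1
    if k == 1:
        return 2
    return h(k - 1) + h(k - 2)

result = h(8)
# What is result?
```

Build up from base cases: h(0)=1, h(1)=2, h(2)=3, h(3)=5, h(4)=8, h(5)=13, h(6)=21, ..., h(8)=55

Answer: 55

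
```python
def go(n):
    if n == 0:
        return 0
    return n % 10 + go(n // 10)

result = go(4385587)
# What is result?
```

Sum of digits of 4385587: 7 + 8 + 5 + 5 + 8 + 3 + 4 = 40

Answer: 40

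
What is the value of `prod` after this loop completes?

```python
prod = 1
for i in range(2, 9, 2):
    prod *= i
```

Product of even numbers 2 to 8
`prod` takes the values: 1 → 2 → 8 → 48 → 384

Answer: 384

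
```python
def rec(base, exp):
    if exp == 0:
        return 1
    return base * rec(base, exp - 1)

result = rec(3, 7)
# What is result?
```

rec(3, 7) = 3 * 3 * 3 * 3 * 3 * 3 * 3 = 2187

Answer: 2187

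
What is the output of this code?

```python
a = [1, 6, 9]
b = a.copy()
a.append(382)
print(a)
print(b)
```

Key concept: list.copy() creates independent copy.
Step by step:
`a = [1, 6, 9]` → a = [1, 6, 9]
`b = a.copy()` → b = [1, 6, 9]
`a.append(382)` → a = [1, 6, 9, 382]
`print(a)` → prints [1, 6, 9, 382]
`print(b)` → prints [1, 6, 9]

Answer:
[1, 6, 9, 382]
[1, 6, 9]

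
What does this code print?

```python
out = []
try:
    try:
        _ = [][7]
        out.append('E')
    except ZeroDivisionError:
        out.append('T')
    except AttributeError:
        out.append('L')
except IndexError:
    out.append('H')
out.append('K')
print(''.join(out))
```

Execution trace: 'H' (outer except IndexError) → 'K' (after the try/except). Output: HK

Answer: HK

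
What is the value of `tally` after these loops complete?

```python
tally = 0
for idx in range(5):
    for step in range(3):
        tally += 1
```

5 * 3 = 15
`tally` takes the values: 0 → 1 → 2 → 3 → 4 → 5 → 6 → 7 → 8 → 9 → 10 → 11 → 12 → 13 → 14 → 15

Answer: 15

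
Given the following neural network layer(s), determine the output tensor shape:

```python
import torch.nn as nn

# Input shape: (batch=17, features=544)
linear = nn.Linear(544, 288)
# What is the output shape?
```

Input: (17, 544) -> Output: (17, 288)

Answer: (17, 288)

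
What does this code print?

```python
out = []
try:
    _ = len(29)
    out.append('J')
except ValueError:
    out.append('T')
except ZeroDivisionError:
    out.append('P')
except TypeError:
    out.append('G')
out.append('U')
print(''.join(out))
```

Execution trace: 'G' (except TypeError) → 'U' (after the try/except). Output: GU

Answer: GU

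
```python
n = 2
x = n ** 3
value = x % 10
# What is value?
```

Trace:
`n = 2` → n = 2
`x = n ** 3` → x = 8
`value = x % 10` → value = 8
So value = 8

Answer: 8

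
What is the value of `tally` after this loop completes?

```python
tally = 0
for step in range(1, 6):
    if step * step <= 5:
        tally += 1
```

Count numbers where step² ≤ 5
`tally` takes the values: 0 → 1 → 2

Answer: 2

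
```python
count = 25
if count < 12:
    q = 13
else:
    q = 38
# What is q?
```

Trace:
`count = 25` → count = 25
`if count < 12: ...` → count < 12 is False, take else branch → q = 38
So q = 38

Answer: 38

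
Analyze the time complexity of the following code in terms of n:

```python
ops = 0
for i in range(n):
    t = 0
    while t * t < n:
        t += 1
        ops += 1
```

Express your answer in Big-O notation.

Each loop level contributes: n × √n. Multiplying the contributions gives O(n√n).

Answer: O(n√n)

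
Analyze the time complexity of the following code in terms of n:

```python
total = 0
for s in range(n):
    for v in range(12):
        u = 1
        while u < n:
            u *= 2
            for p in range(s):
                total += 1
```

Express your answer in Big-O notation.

Each loop level contributes: n × 1 × log n × n. Multiplying the contributions gives O(n^2 log n).

Answer: O(n^2 log n)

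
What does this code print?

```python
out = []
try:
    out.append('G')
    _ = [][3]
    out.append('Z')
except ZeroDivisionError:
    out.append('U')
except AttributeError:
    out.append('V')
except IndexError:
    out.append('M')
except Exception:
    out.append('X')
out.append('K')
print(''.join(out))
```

Execution trace: 'G' (try body) → 'M' (except IndexError) → 'K' (after the try/except). Output: GMK

Answer: GMK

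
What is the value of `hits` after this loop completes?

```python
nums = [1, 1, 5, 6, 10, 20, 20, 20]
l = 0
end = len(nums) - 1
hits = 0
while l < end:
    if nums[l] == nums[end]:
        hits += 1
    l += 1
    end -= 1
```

Count matching pairs from ends
`hits` takes the values: 0

Answer: 0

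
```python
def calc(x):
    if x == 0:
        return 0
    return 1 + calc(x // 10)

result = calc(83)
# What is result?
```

Count of digits of 83: 2

Answer: 2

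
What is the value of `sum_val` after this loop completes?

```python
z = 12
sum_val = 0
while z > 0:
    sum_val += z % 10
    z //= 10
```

Sum digits of 12
`sum_val` takes the values: 0 → 2 → 3

Answer: 3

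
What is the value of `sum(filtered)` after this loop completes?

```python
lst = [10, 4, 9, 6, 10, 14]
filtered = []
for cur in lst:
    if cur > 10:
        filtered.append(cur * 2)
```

Sum of doubled values > 10
`filtered` takes the values: [] → [28]
So `sum(filtered)` = 28

Answer: 28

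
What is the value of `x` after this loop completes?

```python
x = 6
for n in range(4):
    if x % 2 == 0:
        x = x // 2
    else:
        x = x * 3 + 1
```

Collatz-style transformation from 6
`x` takes the values: 6 → 3 → 10 → 5 → 16

Answer: 16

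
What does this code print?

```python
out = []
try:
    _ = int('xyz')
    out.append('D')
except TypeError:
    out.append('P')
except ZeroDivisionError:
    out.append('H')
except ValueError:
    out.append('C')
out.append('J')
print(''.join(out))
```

Execution trace: 'C' (except ValueError) → 'J' (after the try/except). Output: CJ

Answer: CJ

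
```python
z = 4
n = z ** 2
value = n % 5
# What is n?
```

Trace:
`z = 4` → z = 4
`n = z ** 2` → n = 16
`value = n % 5` → value = 1
So n = 16

Answer: 16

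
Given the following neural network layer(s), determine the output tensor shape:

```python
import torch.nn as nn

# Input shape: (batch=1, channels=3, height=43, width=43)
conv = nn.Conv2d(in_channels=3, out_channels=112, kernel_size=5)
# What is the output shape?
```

Input: (1, 3, 43, 43) -> Output: (1, 112, 39, 39)

Answer: (1, 112, 39, 39)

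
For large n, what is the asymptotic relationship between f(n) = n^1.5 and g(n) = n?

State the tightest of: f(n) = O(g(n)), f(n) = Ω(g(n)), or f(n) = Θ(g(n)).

n^1.5 vs n: f(n) = Ω(g(n)) but not O(g(n)) — n^1.5 grows strictly faster than n.

Answer: f(n) = Ω(g(n)) but not O(g(n)) — n^1.5 grows strictly faster than n.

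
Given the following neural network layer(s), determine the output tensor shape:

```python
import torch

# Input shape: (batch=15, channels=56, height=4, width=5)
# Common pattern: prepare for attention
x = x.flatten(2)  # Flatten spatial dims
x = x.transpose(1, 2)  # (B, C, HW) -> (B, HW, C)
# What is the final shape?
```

Input: (15, 56, 4, 5) -> after flatten(2): (15, 56, 20) -> Output: (15, 20, 56)

Answer: (15, 20, 56)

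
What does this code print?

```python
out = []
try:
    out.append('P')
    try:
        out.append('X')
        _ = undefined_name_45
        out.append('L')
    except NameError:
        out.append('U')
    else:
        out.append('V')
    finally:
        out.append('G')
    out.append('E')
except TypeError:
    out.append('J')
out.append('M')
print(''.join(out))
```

Execution trace: 'P' (try body) → 'X' (inner try body) → 'U' (inner except NameError) → 'G' (inner finally) → 'E' (try body, no exception) → 'M' (after the try/except). Output: PXUGEM

Answer: PXUGEM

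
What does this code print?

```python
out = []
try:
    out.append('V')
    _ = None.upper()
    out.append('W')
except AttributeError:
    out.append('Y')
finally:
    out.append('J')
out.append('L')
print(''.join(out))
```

Execution trace: 'V' (try body) → 'Y' (except AttributeError) → 'J' (finally) → 'L' (after the try/except). Output: VYJL

Answer: VYJL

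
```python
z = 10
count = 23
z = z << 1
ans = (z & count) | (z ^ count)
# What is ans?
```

Trace:
`z = 10` → z = 10
`count = 23` → count = 23
`z = z << 1` → z = 20
`ans = (z & count) | (z ^ count)` → ans = 23
So ans = 23

Answer: 23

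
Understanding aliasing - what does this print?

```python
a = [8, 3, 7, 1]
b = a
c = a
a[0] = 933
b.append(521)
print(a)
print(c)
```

Key concept: multiple aliases.
Step by step:
`a = [8, 3, 7, 1]` → a = [8, 3, 7, 1]
`b = a` → b = [8, 3, 7, 1] (same object as a)
`c = a` → c = [8, 3, 7, 1] (same object as a, b)
`a[0] = 933` → a = [933, 3, 7, 1] (same object as b, c); b = [933, 3, 7, 1] (same object as a, c); c = [933, 3, 7, 1] (same object as a, b)
`b.append(521)` → a = [933, 3, 7, 1, 521] (same object as b, c); b = [933, 3, 7, 1, 521] (same object as a, c); c = [933, 3, 7, 1, 521] (same object as a, b)
`print(a)` → prints [933, 3, 7, 1, 521]
`print(c)` → prints [933, 3, 7, 1, 521]

Answer:
[933, 3, 7, 1, 521]
[933, 3, 7, 1, 521]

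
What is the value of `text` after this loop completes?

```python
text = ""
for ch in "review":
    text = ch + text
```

Reverse 'review'
`text` takes the values: "" → "r" → "er" → "ver" → "iver" → "eiver" → "weiver"

Answer: "weiver"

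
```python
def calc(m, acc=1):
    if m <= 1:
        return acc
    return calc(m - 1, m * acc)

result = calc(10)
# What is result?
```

Accumulator trace (n, acc): (10, 1) -> (9, 10) -> (8, 90) -> (7, 720) -> (6, 5040) -> (5, 30240) -> (4, 151200) -> (3, 604800) -> (2, 1814400) -> (1, 3628800) -> return 3628800

Answer: 3628800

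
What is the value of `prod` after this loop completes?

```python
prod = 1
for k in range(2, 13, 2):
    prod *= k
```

Product of even numbers 2 to 12
`prod` takes the values: 1 → 2 → 8 → 48 → 384 → 3840 → 46080

Answer: 46080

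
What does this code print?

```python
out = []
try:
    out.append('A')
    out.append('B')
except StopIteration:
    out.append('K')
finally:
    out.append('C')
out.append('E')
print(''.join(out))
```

Execution trace: 'A' (try body) → 'B' (try body, no exception) → 'C' (finally) → 'E' (after the try/except). Output: ABCE

Answer: ABCE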